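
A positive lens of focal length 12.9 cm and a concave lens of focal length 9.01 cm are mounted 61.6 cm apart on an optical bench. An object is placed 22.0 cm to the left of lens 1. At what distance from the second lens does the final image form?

6.95 cm

Lens 1: 1/d_i1 = 1/f₁ − 1/d_o1 = 1/(12.9) − 1/(22.0) = 0.03206, so d_i1 = 31.19 cm.
The intermediate image is 31.19 cm to the right of lens 1, which is 61.6 − (31.19) = 30.41 cm to the left of lens 2, so d_o2 = +30.41 cm.
Lens 2 is diverging, so f₂ = −9.01 cm.
Lens 2: 1/d_i2 = 1/f₂ − 1/d_o2 = 1/(-9.01) − 1/(30.41) = -0.1439, so d_i2 = -6.95 cm.
The final image is virtual, 6.95 cm to the left of lens 2 (overall magnification ≈ -0.32).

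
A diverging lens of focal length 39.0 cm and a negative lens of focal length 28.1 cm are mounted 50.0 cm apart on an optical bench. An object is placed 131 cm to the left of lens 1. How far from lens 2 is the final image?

Lens 1 is diverging, so f₁ = −39.0 cm.
Lens 1: 1/d_i1 = 1/f₁ − 1/d_o1 = 1/(-39.0) − 1/(131) = -0.03327, so d_i1 = -30.05 cm.
The intermediate image is 30.05 cm to the left of lens 1 (virtual), which is 50.0 − (-30.05) = 80.05 cm to the left of lens 2, so d_o2 = +80.05 cm.
Lens 2 is diverging, so f₂ = −28.1 cm.
Lens 2: 1/d_i2 = 1/f₂ − 1/d_o2 = 1/(-28.1) − 1/(80.05) = -0.04808, so d_i2 = -20.8 cm.
The final image is virtual, 20.8 cm to the left of lens 2 (overall magnification ≈ 0.060).

20.8 cm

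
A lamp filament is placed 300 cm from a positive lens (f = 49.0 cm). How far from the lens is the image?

Lens equation: 1/d_i = 1/f − 1/d_o = 1/(49.00) − 1/(300) = 0.02041 − 0.003333 = 0.01707, so d_i = 58.6 cm.
The image is real, inverted and reduced, on the far side of the lens.

58.6 cm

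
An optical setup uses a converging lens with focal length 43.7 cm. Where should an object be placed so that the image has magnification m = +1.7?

18.0 cm

m = −d_i/d_o ⇒ d_i = −m·d_o.
1/f = 1/d_o + 1/d_i = 1/d_o − 1/(m·d_o) = (1 − 1/m)/d_o, so d_o = f(1 − 1/m) = (43.70)(1 − 1/(+1.7)) = 18.0 cm.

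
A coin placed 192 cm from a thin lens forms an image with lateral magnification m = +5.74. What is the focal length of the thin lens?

m = −d_i/d_o ⇒ d_i = −m·d_o = −(+5.74)·(192) = -1102 cm.
1/f = 1/d_o + 1/d_i = 1/(192) + 1/(-1102) = 0.004301, so f = 233 cm.
Since f is positive, the thin lens is converging.

f = 233 cm (converging)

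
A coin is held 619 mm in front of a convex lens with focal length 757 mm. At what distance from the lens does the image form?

Thin-lens equation: 1/d_i = 1/f − 1/d_o = 1/(757.0) − 1/(619) = 0.001321 − 0.001616 = -0.0002945, so d_i = -3400 mm.
The image is virtual, upright and enlarged, on the same side as the object.

3400 mm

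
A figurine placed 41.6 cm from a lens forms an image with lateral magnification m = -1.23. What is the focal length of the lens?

f = 22.9 cm (converging)

m = −d_i/d_o ⇒ d_i = −m·d_o = −(-1.23)·(41.6) = 51.17 cm.
1/f = 1/d_o + 1/d_i = 1/(41.6) + 1/(51.17) = 0.04358, so f = 22.9 cm.
Since f is positive, the lens is converging.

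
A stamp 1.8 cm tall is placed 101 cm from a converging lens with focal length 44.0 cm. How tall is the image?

1.39 cm

1/d_i = 1/f − 1/d_o = 1/(44.00) − 1/(101) = 0.01283, so d_i = 77.96 cm.
m = −d_i/d_o = -0.7719.
|h_i| = |m|·h_o = 0.7719 × 1.8 = 1.39 cm. The image is real, inverted and reduced, on the far side of the lens.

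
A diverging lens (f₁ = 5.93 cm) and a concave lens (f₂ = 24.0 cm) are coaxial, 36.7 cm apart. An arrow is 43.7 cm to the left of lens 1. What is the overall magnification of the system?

m = +0.0435

f₁ = −5.93 cm (diverging).
Lens 1: 1/d_i1 = 1/(-5.93) − 1/(43.7) = -0.1915, so d_i1 = -5.221 cm; m₁ = −d_i1/d_o1 = +0.1195.
d_o2 = 36.7 − (-5.221) = 41.92 cm.
f₂ = −24.0 cm (diverging).
Lens 2: 1/d_i2 = 1/(-24.0) − 1/(41.92) = -0.06552, so d_i2 = -15.26 cm; m₂ = −d_i2/d_o2 = +0.3641.
m = m₁·m₂ = (+0.1195)(+0.3641) = +0.0435.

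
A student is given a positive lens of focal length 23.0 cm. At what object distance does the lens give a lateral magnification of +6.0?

19.2 cm

m = −d_i/d_o ⇒ d_i = −m·d_o.
1/f = 1/d_o + 1/d_i = 1/d_o − 1/(m·d_o) = (1 − 1/m)/d_o, so d_o = f(1 − 1/m) = (23.00)(1 − 1/(+6.0)) = 19.2 cm.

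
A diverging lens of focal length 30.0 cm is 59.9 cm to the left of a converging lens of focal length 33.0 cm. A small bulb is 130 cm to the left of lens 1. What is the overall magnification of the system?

f₁ = −30.0 cm (diverging).
Lens 1: 1/d_i1 = 1/(-30.0) − 1/(130) = -0.04103, so d_i1 = -24.38 cm; m₁ = −d_i1/d_o1 = +0.1875.
d_o2 = 59.9 − (-24.38) = 84.28 cm.
Lens 2: 1/d_i2 = 1/(33.0) − 1/(84.28) = 0.01844, so d_i2 = 54.24 cm; m₂ = −d_i2/d_o2 = -0.6435.
m = m₁·m₂ = (+0.1875)(-0.6435) = -0.121.

m = -0.121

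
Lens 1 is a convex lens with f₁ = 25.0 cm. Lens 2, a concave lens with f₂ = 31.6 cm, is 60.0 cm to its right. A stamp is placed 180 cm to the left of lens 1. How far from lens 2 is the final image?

15.6 cm

Lens 1: 1/d_i1 = 1/f₁ − 1/d_o1 = 1/(25.0) − 1/(180) = 0.03444, so d_i1 = 29.03 cm.
The intermediate image is 29.03 cm to the right of lens 1, which is 60.0 − (29.03) = 30.97 cm to the left of lens 2, so d_o2 = +30.97 cm.
Lens 2 is diverging, so f₂ = −31.6 cm.
Lens 2: 1/d_i2 = 1/f₂ − 1/d_o2 = 1/(-31.6) − 1/(30.97) = -0.06393, so d_i2 = -15.6 cm.
The final image is virtual, 15.6 cm to the left of lens 2 (overall magnification ≈ -0.081).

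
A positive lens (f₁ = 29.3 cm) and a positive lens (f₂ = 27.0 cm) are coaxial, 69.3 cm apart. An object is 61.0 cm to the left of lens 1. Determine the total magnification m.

m = -1.77

Lens 1: 1/d_i1 = 1/(29.3) − 1/(61.0) = 0.01774, so d_i1 = 56.38 cm; m₁ = −d_i1/d_o1 = -0.9243.
d_o2 = 69.3 − (56.38) = 12.92 cm.
Lens 2: 1/d_i2 = 1/(27.0) − 1/(12.92) = -0.04036, so d_i2 = -24.78 cm; m₂ = −d_i2/d_o2 = +1.918.
m = m₁·m₂ = (-0.9243)(+1.918) = -1.77.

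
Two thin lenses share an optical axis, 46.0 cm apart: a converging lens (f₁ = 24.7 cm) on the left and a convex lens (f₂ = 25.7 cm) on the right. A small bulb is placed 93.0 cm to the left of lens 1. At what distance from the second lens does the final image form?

Lens 1: 1/d_i1 = 1/f₁ − 1/d_o1 = 1/(24.7) − 1/(93.0) = 0.02973, so d_i1 = 33.63 cm.
The intermediate image is 33.63 cm to the right of lens 1, which is 46.0 − (33.63) = 12.37 cm to the left of lens 2, so d_o2 = +12.37 cm.
Lens 2: 1/d_i2 = 1/f₂ − 1/d_o2 = 1/(25.7) − 1/(12.37) = -0.04193, so d_i2 = -23.8 cm.
The final image is virtual, 23.8 cm to the left of lens 2 (overall magnification ≈ -0.70).

23.8 cm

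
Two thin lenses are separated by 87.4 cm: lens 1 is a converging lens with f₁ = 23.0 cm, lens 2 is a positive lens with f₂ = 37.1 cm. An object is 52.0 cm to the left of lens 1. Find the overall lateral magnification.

m = +3.25

Lens 1: 1/d_i1 = 1/(23.0) − 1/(52.0) = 0.02425, so d_i1 = 41.24 cm; m₁ = −d_i1/d_o1 = -0.7931.
d_o2 = 87.4 − (41.24) = 46.16 cm.
Lens 2: 1/d_i2 = 1/(37.1) − 1/(46.16) = 0.005290, so d_i2 = 189.0 cm; m₂ = −d_i2/d_o2 = -4.095.
m = m₁·m₂ = (-0.7931)(-4.095) = +3.25.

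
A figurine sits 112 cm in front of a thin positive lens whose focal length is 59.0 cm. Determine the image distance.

Lens equation: 1/q = 1/f − 1/p = 1/(59.00) − 1/(112) = 0.01695 − 0.008929 = 0.008021, so q = 125 cm.
The image is real, inverted and enlarged, on the far side of the lens.

125 cm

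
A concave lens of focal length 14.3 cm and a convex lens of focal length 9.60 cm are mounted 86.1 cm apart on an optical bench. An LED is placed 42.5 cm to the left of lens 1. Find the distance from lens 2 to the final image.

10.7 cm

Lens 1 is diverging, so f₁ = −14.3 cm.
Lens 1: 1/d_i1 = 1/f₁ − 1/d_o1 = 1/(-14.3) − 1/(42.5) = -0.09346, so d_i1 = -10.70 cm.
The intermediate image is 10.70 cm to the left of lens 1 (virtual), which is 86.1 − (-10.70) = 96.80 cm to the left of lens 2, so d_o2 = +96.80 cm.
Lens 2: 1/d_i2 = 1/f₂ − 1/d_o2 = 1/(9.60) − 1/(96.80) = 0.09384, so d_i2 = 10.7 cm.
The final image is real, 10.7 cm to the right of lens 2 (overall magnification ≈ -0.028).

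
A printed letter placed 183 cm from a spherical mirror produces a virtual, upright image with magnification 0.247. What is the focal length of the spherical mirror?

m = −d_i/d_o ⇒ d_i = −m·d_o = −(+0.247)·(183) = -45.20 cm.
1/f = 1/d_o + 1/d_i = 1/(183) + 1/(-45.20) = -0.01666, so f = -60.0 cm.
Since f is negative, the spherical mirror is convex.

f = -60.0 cm (convex)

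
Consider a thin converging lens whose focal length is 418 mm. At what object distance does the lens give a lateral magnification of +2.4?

244 mm

m = −d_i/d_o ⇒ d_i = −m·d_o.
1/f = 1/d_o + 1/d_i = 1/d_o − 1/(m·d_o) = (1 − 1/m)/d_o, so d_o = f(1 − 1/m) = (418.0)(1 − 1/(+2.4)) = 244 mm.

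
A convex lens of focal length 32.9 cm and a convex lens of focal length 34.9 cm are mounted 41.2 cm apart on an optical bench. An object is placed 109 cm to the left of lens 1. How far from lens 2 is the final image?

5.06 cm

Lens 1: 1/d_i1 = 1/f₁ − 1/d_o1 = 1/(32.9) − 1/(109) = 0.02122, so d_i1 = 47.12 cm.
The intermediate image is 47.12 cm to the right of lens 1, which lies 5.920 cm to the right of lens 2 — a virtual object — so d_o2 = −5.920 cm.
Lens 2: 1/d_i2 = 1/f₂ − 1/d_o2 = 1/(34.9) − 1/(-5.920) = 0.1976, so d_i2 = 5.06 cm.
The final image is real, 5.06 cm to the right of lens 2 (overall magnification ≈ -0.37).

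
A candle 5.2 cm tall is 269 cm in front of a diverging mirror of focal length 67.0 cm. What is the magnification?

For a diverging mirror, f = -67.0 cm.
1/d_i = 1/f − 1/d_o = 1/(-67.00) − 1/(269) = -0.01864, so d_i = -53.64 cm.
m = −d_i/d_o = −(-53.64)/(269) = +0.199.
The image is virtual, upright and reduced, behind the mirror.

m = +0.199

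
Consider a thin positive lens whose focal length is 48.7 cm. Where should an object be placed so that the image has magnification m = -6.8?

m = −d_i/d_o ⇒ d_i = −m·d_o.
1/f = 1/d_o + 1/d_i = 1/d_o − 1/(m·d_o) = (1 − 1/m)/d_o, so d_o = f(1 − 1/m) = (48.70)(1 − 1/(-6.8)) = 55.9 cm.

55.9 cm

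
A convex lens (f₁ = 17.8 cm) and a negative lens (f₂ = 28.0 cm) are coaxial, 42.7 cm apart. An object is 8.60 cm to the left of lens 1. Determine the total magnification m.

Lens 1: 1/d_i1 = 1/(17.8) − 1/(8.60) = -0.06010, so d_i1 = -16.64 cm; m₁ = −d_i1/d_o1 = +1.935.
d_o2 = 42.7 − (-16.64) = 59.34 cm.
f₂ = −28.0 cm (diverging).
Lens 2: 1/d_i2 = 1/(-28.0) − 1/(59.34) = -0.05257, so d_i2 = -19.02 cm; m₂ = −d_i2/d_o2 = +0.3206.
m = m₁·m₂ = (+1.935)(+0.3206) = +0.620.

m = +0.620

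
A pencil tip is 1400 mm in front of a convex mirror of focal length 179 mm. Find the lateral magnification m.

m = +0.113

For a convex mirror, f = -179 mm.
1/d_i = 1/f − 1/d_o = 1/(-179.0) − 1/(1400) = -0.006301, so d_i = -158.7 mm.
m = −d_i/d_o = −(-158.7)/(1400) = +0.113.
The image is virtual, upright and reduced, behind the mirror.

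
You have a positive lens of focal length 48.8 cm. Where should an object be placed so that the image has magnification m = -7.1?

m = −d_i/d_o ⇒ d_i = −m·d_o.
1/f = 1/d_o + 1/d_i = 1/d_o − 1/(m·d_o) = (1 − 1/m)/d_o, so d_o = f(1 − 1/m) = (48.80)(1 − 1/(-7.1)) = 55.7 cm.

55.7 cm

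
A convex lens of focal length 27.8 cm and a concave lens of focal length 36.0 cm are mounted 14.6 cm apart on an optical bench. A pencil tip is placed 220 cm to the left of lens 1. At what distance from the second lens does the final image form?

Lens 1: 1/d_i1 = 1/f₁ − 1/d_o1 = 1/(27.8) − 1/(220) = 0.03143, so d_i1 = 31.82 cm.
The intermediate image is 31.82 cm to the right of lens 1, which lies 17.22 cm to the right of lens 2 — a virtual object — so d_o2 = −17.22 cm.
Lens 2 is diverging, so f₂ = −36.0 cm.
Lens 2: 1/d_i2 = 1/f₂ − 1/d_o2 = 1/(-36.0) − 1/(-17.22) = 0.03029, so d_i2 = 33.0 cm.
The final image is real, 33.0 cm to the right of lens 2 (overall magnification ≈ -0.28).

33.0 cm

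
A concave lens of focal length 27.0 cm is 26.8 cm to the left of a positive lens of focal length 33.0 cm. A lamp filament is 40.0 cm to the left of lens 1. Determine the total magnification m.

m = -1.34

f₁ = −27.0 cm (diverging).
Lens 1: 1/d_i1 = 1/(-27.0) − 1/(40.0) = -0.06204, so d_i1 = -16.12 cm; m₁ = −d_i1/d_o1 = +0.4030.
d_o2 = 26.8 − (-16.12) = 42.92 cm.
Lens 2: 1/d_i2 = 1/(33.0) − 1/(42.92) = 0.007004, so d_i2 = 142.8 cm; m₂ = −d_i2/d_o2 = -3.327.
m = m₁·m₂ = (+0.4030)(-3.327) = -1.34.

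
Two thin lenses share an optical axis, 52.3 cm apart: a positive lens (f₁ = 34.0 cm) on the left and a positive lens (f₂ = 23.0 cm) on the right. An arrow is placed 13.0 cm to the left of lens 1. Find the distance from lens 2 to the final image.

33.5 cm

Lens 1: 1/d_i1 = 1/f₁ − 1/d_o1 = 1/(34.0) − 1/(13.0) = -0.04751, so d_i1 = -21.05 cm.
The intermediate image is 21.05 cm to the left of lens 1 (virtual), which is 52.3 − (-21.05) = 73.35 cm to the left of lens 2, so d_o2 = +73.35 cm.
Lens 2: 1/d_i2 = 1/f₂ − 1/d_o2 = 1/(23.0) − 1/(73.35) = 0.02984, so d_i2 = 33.5 cm.
The final image is real, 33.5 cm to the right of lens 2 (overall magnification ≈ -0.74).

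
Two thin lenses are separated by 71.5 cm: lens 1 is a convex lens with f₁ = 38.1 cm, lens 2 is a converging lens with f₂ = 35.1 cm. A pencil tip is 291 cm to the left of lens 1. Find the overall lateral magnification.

Lens 1: 1/d_i1 = 1/(38.1) − 1/(291) = 0.02281, so d_i1 = 43.84 cm; m₁ = −d_i1/d_o1 = -0.1507.
d_o2 = 71.5 − (43.84) = 27.66 cm.
Lens 2: 1/d_i2 = 1/(35.1) − 1/(27.66) = -0.007663, so d_i2 = -130.5 cm; m₂ = −d_i2/d_o2 = +4.718.
m = m₁·m₂ = (-0.1507)(+4.718) = -0.711.

m = -0.711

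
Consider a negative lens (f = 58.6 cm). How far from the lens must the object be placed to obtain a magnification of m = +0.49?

For a negative lens, f = -58.6 cm.
m = −d_i/d_o ⇒ d_i = −m·d_o.
1/f = 1/d_o + 1/d_i = 1/d_o − 1/(m·d_o) = (1 − 1/m)/d_o, so d_o = f(1 − 1/m) = (-58.60)(1 − 1/(+0.49)) = 61.0 cm.

61.0 cm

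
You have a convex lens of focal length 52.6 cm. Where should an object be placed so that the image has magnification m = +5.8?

43.5 cm

m = −d_i/d_o ⇒ d_i = −m·d_o.
1/f = 1/d_o + 1/d_i = 1/d_o − 1/(m·d_o) = (1 − 1/m)/d_o, so d_o = f(1 − 1/m) = (52.60)(1 − 1/(+5.8)) = 43.5 cm.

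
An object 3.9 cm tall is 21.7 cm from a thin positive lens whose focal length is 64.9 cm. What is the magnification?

m = +1.50

1/d_i = 1/f − 1/d_o = 1/(64.90) − 1/(21.7) = -0.03067, so d_i = -32.60 cm.
m = −d_i/d_o = −(-32.60)/(21.7) = +1.50.
The image is virtual, upright and enlarged, on the same side as the object.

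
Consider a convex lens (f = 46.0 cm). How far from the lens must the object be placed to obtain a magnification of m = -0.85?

m = −d_i/d_o ⇒ d_i = −m·d_o.
1/f = 1/d_o + 1/d_i = 1/d_o − 1/(m·d_o) = (1 − 1/m)/d_o, so d_o = f(1 − 1/m) = (46.00)(1 − 1/(-0.85)) = 100 cm.

100 cm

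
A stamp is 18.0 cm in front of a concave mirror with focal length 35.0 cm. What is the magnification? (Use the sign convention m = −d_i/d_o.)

m = +2.06

1/d_i = 1/f − 1/d_o = 1/(35.00) − 1/(18.0) = -0.02698, so d_i = -37.06 cm.
m = −d_i/d_o = −(-37.06)/(18.0) = +2.06.
The image is virtual, upright and enlarged, behind the mirror.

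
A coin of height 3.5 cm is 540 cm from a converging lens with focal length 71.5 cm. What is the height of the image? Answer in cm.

0.534 cm

1/d_i = 1/f − 1/d_o = 1/(71.50) − 1/(540) = 0.01213, so d_i = 82.41 cm.
m = −d_i/d_o = -0.1526.
|h_i| = |m|·h_o = 0.1526 × 3.5 = 0.534 cm. The image is real, inverted and reduced, on the far side of the lens.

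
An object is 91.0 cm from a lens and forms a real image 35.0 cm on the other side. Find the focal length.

f = 25.3 cm (converging)

Real image ⇒ d_i = +35.0 cm.
1/f = 1/d_o + 1/d_i = 1/(91.0) + 1/(35.0) = 0.03956, so f = 25.3 cm.
Since f is positive, the lens is converging.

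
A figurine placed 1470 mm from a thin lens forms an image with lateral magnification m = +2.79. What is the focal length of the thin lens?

f = 2290 mm (converging)

m = −d_i/d_o ⇒ d_i = −m·d_o = −(+2.79)·(1470) = -4101 mm.
1/f = 1/d_o + 1/d_i = 1/(1470) + 1/(-4101) = 0.0004364, so f = 2290 mm.
Since f is positive, the thin lens is converging.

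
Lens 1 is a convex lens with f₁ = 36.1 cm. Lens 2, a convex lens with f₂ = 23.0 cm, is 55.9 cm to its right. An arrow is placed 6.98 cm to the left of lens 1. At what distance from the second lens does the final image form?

Lens 1: 1/d_i1 = 1/f₁ − 1/d_o1 = 1/(36.1) − 1/(6.98) = -0.1156, so d_i1 = -8.653 cm.
The intermediate image is 8.653 cm to the left of lens 1 (virtual), which is 55.9 − (-8.653) = 64.55 cm to the left of lens 2, so d_o2 = +64.55 cm.
Lens 2: 1/d_i2 = 1/f₂ − 1/d_o2 = 1/(23.0) − 1/(64.55) = 0.02799, so d_i2 = 35.7 cm.
The final image is real, 35.7 cm to the right of lens 2 (overall magnification ≈ -0.69).

35.7 cm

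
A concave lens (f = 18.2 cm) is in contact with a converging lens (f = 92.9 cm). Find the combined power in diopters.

P₁ = 1/f₁ = 1/(-0.182 m) = -5.495 D; P₂ = 1/f₂ = 1/(0.929 m) = +1.076 D.
For thin lenses in contact, P = P₁ + P₂ = (-5.495) + (+1.076) = -4.42 D.

P = -4.42 D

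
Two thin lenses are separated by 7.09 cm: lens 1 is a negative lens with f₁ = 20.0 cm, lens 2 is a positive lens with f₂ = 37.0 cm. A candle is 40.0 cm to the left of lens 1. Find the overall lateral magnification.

m = +0.744

f₁ = −20.0 cm (diverging).
Lens 1: 1/d_i1 = 1/(-20.0) − 1/(40.0) = -0.07500, so d_i1 = -13.33 cm; m₁ = −d_i1/d_o1 = +0.3332.
d_o2 = 7.09 − (-13.33) = 20.42 cm.
Lens 2: 1/d_i2 = 1/(37.0) − 1/(20.42) = -0.02194, so d_i2 = -45.57 cm; m₂ = −d_i2/d_o2 = +2.232.
m = m₁·m₂ = (+0.3332)(+2.232) = +0.744.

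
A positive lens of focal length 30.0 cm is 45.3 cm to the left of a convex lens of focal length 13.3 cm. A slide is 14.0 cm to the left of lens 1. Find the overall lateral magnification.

m = -0.428

Lens 1: 1/d_i1 = 1/(30.0) − 1/(14.0) = -0.03810, so d_i1 = -26.25 cm; m₁ = −d_i1/d_o1 = +1.875.
d_o2 = 45.3 − (-26.25) = 71.55 cm.
Lens 2: 1/d_i2 = 1/(13.3) − 1/(71.55) = 0.06121, so d_i2 = 16.34 cm; m₂ = −d_i2/d_o2 = -0.2283.
m = m₁·m₂ = (+1.875)(-0.2283) = -0.428.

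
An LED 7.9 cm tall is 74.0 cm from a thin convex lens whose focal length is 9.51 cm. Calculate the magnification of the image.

m = -0.147

1/d_i = 1/f − 1/d_o = 1/(9.510) − 1/(74.0) = 0.09164, so d_i = 10.91 cm.
m = −d_i/d_o = −(10.91)/(74.0) = -0.147.
The image is real, inverted and reduced, on the far side of the lens.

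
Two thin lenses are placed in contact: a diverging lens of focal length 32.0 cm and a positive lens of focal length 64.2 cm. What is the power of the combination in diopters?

P = -1.57 D

P₁ = 1/f₁ = 1/(-0.320 m) = -3.125 D; P₂ = 1/f₂ = 1/(0.642 m) = +1.558 D.
For thin lenses in contact, P = P₁ + P₂ = (-3.125) + (+1.558) = -1.57 D.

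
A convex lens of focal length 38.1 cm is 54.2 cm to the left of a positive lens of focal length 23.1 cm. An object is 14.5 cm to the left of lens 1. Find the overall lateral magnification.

Lens 1: 1/d_i1 = 1/(38.1) − 1/(14.5) = -0.04272, so d_i1 = -23.41 cm; m₁ = −d_i1/d_o1 = +1.614.
d_o2 = 54.2 − (-23.41) = 77.61 cm.
Lens 2: 1/d_i2 = 1/(23.1) − 1/(77.61) = 0.03041, so d_i2 = 32.89 cm; m₂ = −d_i2/d_o2 = -0.4238.
m = m₁·m₂ = (+1.614)(-0.4238) = -0.684.

m = -0.684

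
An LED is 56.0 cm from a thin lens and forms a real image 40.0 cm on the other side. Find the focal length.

f = 23.3 cm (converging)

Real image ⇒ d_i = +40.0 cm.
1/f = 1/d_o + 1/d_i = 1/(56.0) + 1/(40.0) = 0.04286, so f = 23.3 cm.
Since f is positive, the thin lens is converging.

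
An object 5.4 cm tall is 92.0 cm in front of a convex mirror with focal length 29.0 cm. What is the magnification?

For a convex mirror, f = -29.0 cm.
1/d_i = 1/f − 1/d_o = 1/(-29.00) − 1/(92.0) = -0.04535, so d_i = -22.05 cm.
m = −d_i/d_o = −(-22.05)/(92.0) = +0.240.
The image is virtual, upright and reduced, behind the mirror.

m = +0.240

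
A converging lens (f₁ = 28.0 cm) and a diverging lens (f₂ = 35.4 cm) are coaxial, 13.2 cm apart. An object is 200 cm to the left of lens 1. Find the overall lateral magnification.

m = -0.359

Lens 1: 1/d_i1 = 1/(28.0) − 1/(200) = 0.03071, so d_i1 = 32.56 cm; m₁ = −d_i1/d_o1 = -0.1628.
d_o2 = 13.2 − (32.56) = -19.36 cm (virtual object).
f₂ = −35.4 cm (diverging).
Lens 2: 1/d_i2 = 1/(-35.4) − 1/(-19.36) = 0.02340, so d_i2 = 42.73 cm; m₂ = −d_i2/d_o2 = +2.207.
m = m₁·m₂ = (-0.1628)(+2.207) = -0.359.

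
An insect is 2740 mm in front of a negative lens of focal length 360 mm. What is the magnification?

For a negative lens, f = -360 mm.
1/d_i = 1/f − 1/d_o = 1/(-360.0) − 1/(2740) = -0.003143, so d_i = -318.2 mm.
m = −d_i/d_o = −(-318.2)/(2740) = +0.116.
The image is virtual, upright and reduced, on the same side as the object.

m = +0.116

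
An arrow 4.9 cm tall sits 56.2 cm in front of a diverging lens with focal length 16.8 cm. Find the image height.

For a diverging lens, f = -16.8 cm.
1/d_i = 1/f − 1/d_o = 1/(-16.80) − 1/(56.2) = -0.07732, so d_i = -12.93 cm.
m = −d_i/d_o = +0.2301.
|h_i| = |m|·h_o = 0.2301 × 4.9 = 1.13 cm. The image is virtual, upright and reduced, on the same side as the object.

1.13 cm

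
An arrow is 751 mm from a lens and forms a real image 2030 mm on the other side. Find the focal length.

f = 548 mm (converging)

Real image ⇒ d_i = +2030 mm.
1/f = 1/d_o + 1/d_i = 1/(751) + 1/(2030) = 0.001824, so f = 548 mm.
Since f is positive, the lens is converging.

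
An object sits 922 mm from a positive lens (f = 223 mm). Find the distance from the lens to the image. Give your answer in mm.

294 mm

Lens equation: 1/q = 1/f − 1/p = 1/(223.0) − 1/(922) = 0.004484 − 0.001085 = 0.003400, so q = 294 mm.
The image is real, inverted and reduced, on the far side of the lens.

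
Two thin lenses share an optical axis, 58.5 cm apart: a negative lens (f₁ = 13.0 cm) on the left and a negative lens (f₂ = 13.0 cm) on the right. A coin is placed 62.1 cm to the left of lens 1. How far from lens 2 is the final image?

Lens 1 is diverging, so f₁ = −13.0 cm.
Lens 1: 1/d_i1 = 1/f₁ − 1/d_o1 = 1/(-13.0) − 1/(62.1) = -0.09303, so d_i1 = -10.75 cm.
The intermediate image is 10.75 cm to the left of lens 1 (virtual), which is 58.5 − (-10.75) = 69.25 cm to the left of lens 2, so d_o2 = +69.25 cm.
Lens 2 is diverging, so f₂ = −13.0 cm.
Lens 2: 1/d_i2 = 1/f₂ − 1/d_o2 = 1/(-13.0) − 1/(69.25) = -0.09136, so d_i2 = -10.9 cm.
The final image is virtual, 10.9 cm to the left of lens 2 (overall magnification ≈ 0.027).

10.9 cm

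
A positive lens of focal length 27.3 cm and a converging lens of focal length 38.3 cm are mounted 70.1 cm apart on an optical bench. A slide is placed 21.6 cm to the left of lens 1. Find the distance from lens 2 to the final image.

49.1 cm

Lens 1: 1/d_i1 = 1/f₁ − 1/d_o1 = 1/(27.3) − 1/(21.6) = -0.009666, so d_i1 = -103.5 cm.
The intermediate image is 103.5 cm to the left of lens 1 (virtual), which is 70.1 − (-103.5) = 173.6 cm to the left of lens 2, so d_o2 = +173.6 cm.
Lens 2: 1/d_i2 = 1/f₂ − 1/d_o2 = 1/(38.3) − 1/(173.6) = 0.02035, so d_i2 = 49.1 cm.
The final image is real, 49.1 cm to the right of lens 2 (overall magnification ≈ -1.4).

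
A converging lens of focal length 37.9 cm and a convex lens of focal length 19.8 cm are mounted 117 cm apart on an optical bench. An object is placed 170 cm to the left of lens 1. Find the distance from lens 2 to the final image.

Lens 1: 1/d_i1 = 1/f₁ − 1/d_o1 = 1/(37.9) − 1/(170) = 0.02050, so d_i1 = 48.77 cm.
The intermediate image is 48.77 cm to the right of lens 1, which is 117 − (48.77) = 68.23 cm to the left of lens 2, so d_o2 = +68.23 cm.
Lens 2: 1/d_i2 = 1/f₂ − 1/d_o2 = 1/(19.8) − 1/(68.23) = 0.03585, so d_i2 = 27.9 cm.
The final image is real, 27.9 cm to the right of lens 2 (overall magnification ≈ 0.12).

27.9 cm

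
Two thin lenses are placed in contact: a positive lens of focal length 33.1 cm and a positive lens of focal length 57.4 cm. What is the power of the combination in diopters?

P₁ = 1/f₁ = 1/(0.331 m) = +3.021 D; P₂ = 1/f₂ = 1/(0.574 m) = +1.742 D.
For thin lenses in contact, P = P₁ + P₂ = (+3.021) + (+1.742) = +4.76 D.

P = +4.76 D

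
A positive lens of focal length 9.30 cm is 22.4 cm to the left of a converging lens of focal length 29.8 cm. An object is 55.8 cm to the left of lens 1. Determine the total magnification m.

Lens 1: 1/d_i1 = 1/(9.30) − 1/(55.8) = 0.08961, so d_i1 = 11.16 cm; m₁ = −d_i1/d_o1 = -0.2000.
d_o2 = 22.4 − (11.16) = 11.24 cm.
Lens 2: 1/d_i2 = 1/(29.8) − 1/(11.24) = -0.05541, so d_i2 = -18.05 cm; m₂ = −d_i2/d_o2 = +1.606.
m = m₁·m₂ = (-0.2000)(+1.606) = -0.321.

m = -0.321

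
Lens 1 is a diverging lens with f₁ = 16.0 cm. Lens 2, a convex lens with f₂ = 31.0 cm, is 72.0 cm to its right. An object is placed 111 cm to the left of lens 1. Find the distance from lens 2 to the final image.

Lens 1 is diverging, so f₁ = −16.0 cm.
Lens 1: 1/d_i1 = 1/f₁ − 1/d_o1 = 1/(-16.0) − 1/(111) = -0.07151, so d_i1 = -13.98 cm.
The intermediate image is 13.98 cm to the left of lens 1 (virtual), which is 72.0 − (-13.98) = 85.98 cm to the left of lens 2, so d_o2 = +85.98 cm.
Lens 2: 1/d_i2 = 1/f₂ − 1/d_o2 = 1/(31.0) − 1/(85.98) = 0.02063, so d_i2 = 48.5 cm.
The final image is real, 48.5 cm to the right of lens 2 (overall magnification ≈ -0.071).

48.5 cm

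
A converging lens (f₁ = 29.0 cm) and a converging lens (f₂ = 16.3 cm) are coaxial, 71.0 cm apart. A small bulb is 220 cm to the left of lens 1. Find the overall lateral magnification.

Lens 1: 1/d_i1 = 1/(29.0) − 1/(220) = 0.02994, so d_i1 = 33.40 cm; m₁ = −d_i1/d_o1 = -0.1518.
d_o2 = 71.0 − (33.40) = 37.60 cm.
Lens 2: 1/d_i2 = 1/(16.3) − 1/(37.60) = 0.03475, so d_i2 = 28.77 cm; m₂ = −d_i2/d_o2 = -0.7653.
m = m₁·m₂ = (-0.1518)(-0.7653) = +0.116.

m = +0.116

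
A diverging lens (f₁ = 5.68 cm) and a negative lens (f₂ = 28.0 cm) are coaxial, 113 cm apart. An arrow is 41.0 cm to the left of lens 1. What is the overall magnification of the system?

m = +0.0233

f₁ = −5.68 cm (diverging).
Lens 1: 1/d_i1 = 1/(-5.68) − 1/(41.0) = -0.2004, so d_i1 = -4.989 cm; m₁ = −d_i1/d_o1 = +0.1217.
d_o2 = 113 − (-4.989) = 118.0 cm.
f₂ = −28.0 cm (diverging).
Lens 2: 1/d_i2 = 1/(-28.0) − 1/(118.0) = -0.04419, so d_i2 = -22.63 cm; m₂ = −d_i2/d_o2 = +0.1918.
m = m₁·m₂ = (+0.1217)(+0.1918) = +0.0233.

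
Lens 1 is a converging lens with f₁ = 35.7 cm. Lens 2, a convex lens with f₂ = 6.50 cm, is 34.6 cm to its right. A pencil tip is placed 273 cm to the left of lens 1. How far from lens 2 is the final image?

Lens 1: 1/d_i1 = 1/f₁ − 1/d_o1 = 1/(35.7) − 1/(273) = 0.02435, so d_i1 = 41.07 cm.
The intermediate image is 41.07 cm to the right of lens 1, which lies 6.470 cm to the right of lens 2 — a virtual object — so d_o2 = −6.470 cm.
Lens 2: 1/d_i2 = 1/f₂ − 1/d_o2 = 1/(6.50) − 1/(-6.470) = 0.3084, so d_i2 = 3.24 cm.
The final image is real, 3.24 cm to the right of lens 2 (overall magnification ≈ -0.075).

3.24 cm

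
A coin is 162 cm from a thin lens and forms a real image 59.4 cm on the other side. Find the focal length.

Real image ⇒ d_i = +59.4 cm.
1/f = 1/d_o + 1/d_i = 1/(162) + 1/(59.4) = 0.02301, so f = 43.5 cm.
Since f is positive, the thin lens is converging.

f = 43.5 cm (converging)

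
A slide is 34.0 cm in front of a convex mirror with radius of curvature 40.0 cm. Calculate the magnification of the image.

m = +0.370

f = R/2 = 40.0/2 = 20.00 cm; for a convex mirror, f = -20.00 cm.
1/d_i = 1/f − 1/d_o = 1/(-20.00) − 1/(34.0) = -0.07941, so d_i = -12.59 cm.
m = −d_i/d_o = −(-12.59)/(34.0) = +0.370.
The image is virtual, upright and reduced, behind the mirror.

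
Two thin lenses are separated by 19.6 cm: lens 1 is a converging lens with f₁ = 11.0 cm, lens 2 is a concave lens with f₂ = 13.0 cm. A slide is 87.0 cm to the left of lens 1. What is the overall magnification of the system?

m = -0.0940

Lens 1: 1/d_i1 = 1/(11.0) − 1/(87.0) = 0.07941, so d_i1 = 12.59 cm; m₁ = −d_i1/d_o1 = -0.1447.
d_o2 = 19.6 − (12.59) = 7.010 cm.
f₂ = −13.0 cm (diverging).
Lens 2: 1/d_i2 = 1/(-13.0) − 1/(7.010) = -0.2196, so d_i2 = -4.554 cm; m₂ = −d_i2/d_o2 = +0.6497.
m = m₁·m₂ = (-0.1447)(+0.6497) = -0.0940.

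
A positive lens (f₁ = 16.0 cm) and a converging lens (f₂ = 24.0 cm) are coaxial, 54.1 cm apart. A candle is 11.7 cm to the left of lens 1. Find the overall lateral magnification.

Lens 1: 1/d_i1 = 1/(16.0) − 1/(11.7) = -0.02297, so d_i1 = -43.53 cm; m₁ = −d_i1/d_o1 = +3.721.
d_o2 = 54.1 − (-43.53) = 97.63 cm.
Lens 2: 1/d_i2 = 1/(24.0) − 1/(97.63) = 0.03142, so d_i2 = 31.82 cm; m₂ = −d_i2/d_o2 = -0.3260.
m = m₁·m₂ = (+3.721)(-0.3260) = -1.21.

m = -1.21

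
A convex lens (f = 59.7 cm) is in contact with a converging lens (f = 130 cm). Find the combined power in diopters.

P = +2.44 D

P₁ = 1/f₁ = 1/(0.597 m) = +1.675 D; P₂ = 1/f₂ = 1/(1.30 m) = +0.7692 D.
For thin lenses in contact, P = P₁ + P₂ = (+1.675) + (+0.7692) = +2.44 D.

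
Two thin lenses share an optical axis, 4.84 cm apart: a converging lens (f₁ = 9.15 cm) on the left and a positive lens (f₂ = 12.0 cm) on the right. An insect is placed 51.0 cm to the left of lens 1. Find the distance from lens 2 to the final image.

Lens 1: 1/d_i1 = 1/f₁ − 1/d_o1 = 1/(9.15) − 1/(51.0) = 0.08968, so d_i1 = 11.15 cm.
The intermediate image is 11.15 cm to the right of lens 1, which lies 6.310 cm to the right of lens 2 — a virtual object — so d_o2 = −6.310 cm.
Lens 2: 1/d_i2 = 1/f₂ − 1/d_o2 = 1/(12.0) − 1/(-6.310) = 0.2418, so d_i2 = 4.14 cm.
The final image is real, 4.14 cm to the right of lens 2 (overall magnification ≈ -0.14).

4.14 cm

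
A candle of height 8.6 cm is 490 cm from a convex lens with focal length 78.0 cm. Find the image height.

1/d_i = 1/f − 1/d_o = 1/(78.00) − 1/(490) = 0.01078, so d_i = 92.77 cm.
m = −d_i/d_o = -0.1893.
|h_i| = |m|·h_o = 0.1893 × 8.6 = 1.63 cm. The image is real, inverted and reduced, on the far side of the lens.

1.63 cm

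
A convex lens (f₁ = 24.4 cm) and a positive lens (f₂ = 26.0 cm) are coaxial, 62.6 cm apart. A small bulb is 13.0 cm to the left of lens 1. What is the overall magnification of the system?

Lens 1: 1/d_i1 = 1/(24.4) − 1/(13.0) = -0.03594, so d_i1 = -27.82 cm; m₁ = −d_i1/d_o1 = +2.140.
d_o2 = 62.6 − (-27.82) = 90.42 cm.
Lens 2: 1/d_i2 = 1/(26.0) − 1/(90.42) = 0.02740, so d_i2 = 36.49 cm; m₂ = −d_i2/d_o2 = -0.4036.
m = m₁·m₂ = (+2.140)(-0.4036) = -0.864.

m = -0.864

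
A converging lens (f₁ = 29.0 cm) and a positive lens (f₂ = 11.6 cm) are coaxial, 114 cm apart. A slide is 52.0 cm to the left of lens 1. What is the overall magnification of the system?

m = +0.397

Lens 1: 1/d_i1 = 1/(29.0) − 1/(52.0) = 0.01525, so d_i1 = 65.57 cm; m₁ = −d_i1/d_o1 = -1.261.
d_o2 = 114 − (65.57) = 48.43 cm.
Lens 2: 1/d_i2 = 1/(11.6) − 1/(48.43) = 0.06556, so d_i2 = 15.25 cm; m₂ = −d_i2/d_o2 = -0.3150.
m = m₁·m₂ = (-1.261)(-0.3150) = +0.397.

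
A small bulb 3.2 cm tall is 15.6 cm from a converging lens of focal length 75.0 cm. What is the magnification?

1/d_i = 1/f − 1/d_o = 1/(75.00) − 1/(15.6) = -0.05077, so d_i = -19.70 cm.
m = −d_i/d_o = −(-19.70)/(15.6) = +1.26.
The image is virtual, upright and enlarged, on the same side as the object.

m = +1.26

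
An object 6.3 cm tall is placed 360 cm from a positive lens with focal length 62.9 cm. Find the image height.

1.33 cm

1/d_i = 1/f − 1/d_o = 1/(62.90) − 1/(360) = 0.01312, so d_i = 76.22 cm.
m = −d_i/d_o = -0.2117.
|h_i| = |m|·h_o = 0.2117 × 6.3 = 1.33 cm. The image is real, inverted and reduced, on the far side of the lens.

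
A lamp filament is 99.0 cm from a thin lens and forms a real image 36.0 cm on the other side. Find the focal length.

f = 26.4 cm (converging)

Real image ⇒ d_i = +36.0 cm.
1/f = 1/d_o + 1/d_i = 1/(99.0) + 1/(36.0) = 0.03788, so f = 26.4 cm.
Since f is positive, the thin lens is converging.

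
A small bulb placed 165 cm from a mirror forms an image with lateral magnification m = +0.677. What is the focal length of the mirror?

f = -346 cm (convex)

m = −d_i/d_o ⇒ d_i = −m·d_o = −(+0.677)·(165) = -111.7 cm.
1/f = 1/d_o + 1/d_i = 1/(165) + 1/(-111.7) = -0.002892, so f = -346 cm.
Since f is negative, the mirror is convex.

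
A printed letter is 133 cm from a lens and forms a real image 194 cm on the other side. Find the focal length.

f = 78.9 cm (converging)

Real image ⇒ d_i = +194 cm.
1/f = 1/d_o + 1/d_i = 1/(133) + 1/(194) = 0.01267, so f = 78.9 cm.
Since f is positive, the lens is converging.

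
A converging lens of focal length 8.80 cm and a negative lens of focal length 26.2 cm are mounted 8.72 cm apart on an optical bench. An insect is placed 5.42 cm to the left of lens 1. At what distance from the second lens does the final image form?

12.2 cm

Lens 1: 1/d_i1 = 1/f₁ − 1/d_o1 = 1/(8.80) − 1/(5.42) = -0.07087, so d_i1 = -14.11 cm.
The intermediate image is 14.11 cm to the left of lens 1 (virtual), which is 8.72 − (-14.11) = 22.83 cm to the left of lens 2, so d_o2 = +22.83 cm.
Lens 2 is diverging, so f₂ = −26.2 cm.
Lens 2: 1/d_i2 = 1/f₂ − 1/d_o2 = 1/(-26.2) − 1/(22.83) = -0.08197, so d_i2 = -12.2 cm.
The final image is virtual, 12.2 cm to the left of lens 2 (overall magnification ≈ 1.4).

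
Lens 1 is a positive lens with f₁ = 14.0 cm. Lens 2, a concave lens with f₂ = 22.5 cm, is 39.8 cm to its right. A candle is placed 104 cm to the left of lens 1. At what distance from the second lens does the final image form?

11.5 cm

Lens 1: 1/d_i1 = 1/f₁ − 1/d_o1 = 1/(14.0) − 1/(104) = 0.06181, so d_i1 = 16.18 cm.
The intermediate image is 16.18 cm to the right of lens 1, which is 39.8 − (16.18) = 23.62 cm to the left of lens 2, so d_o2 = +23.62 cm.
Lens 2 is diverging, so f₂ = −22.5 cm.
Lens 2: 1/d_i2 = 1/f₂ − 1/d_o2 = 1/(-22.5) − 1/(23.62) = -0.08678, so d_i2 = -11.5 cm.
The final image is virtual, 11.5 cm to the left of lens 2 (overall magnification ≈ -0.076).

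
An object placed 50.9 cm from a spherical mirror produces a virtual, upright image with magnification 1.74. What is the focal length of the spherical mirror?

f = 120 cm (concave)

m = −d_i/d_o ⇒ d_i = −m·d_o = −(+1.74)·(50.9) = -88.57 cm.
1/f = 1/d_o + 1/d_i = 1/(50.9) + 1/(-88.57) = 0.008356, so f = 120 cm.
Since f is positive, the spherical mirror is concave.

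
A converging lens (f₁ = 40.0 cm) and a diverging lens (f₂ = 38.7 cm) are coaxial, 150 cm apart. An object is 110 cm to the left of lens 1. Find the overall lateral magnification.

Lens 1: 1/d_i1 = 1/(40.0) − 1/(110) = 0.01591, so d_i1 = 62.86 cm; m₁ = −d_i1/d_o1 = -0.5715.
d_o2 = 150 − (62.86) = 87.14 cm.
f₂ = −38.7 cm (diverging).
Lens 2: 1/d_i2 = 1/(-38.7) − 1/(87.14) = -0.03732, so d_i2 = -26.80 cm; m₂ = −d_i2/d_o2 = +0.3075.
m = m₁·m₂ = (-0.5715)(+0.3075) = -0.176.

m = -0.176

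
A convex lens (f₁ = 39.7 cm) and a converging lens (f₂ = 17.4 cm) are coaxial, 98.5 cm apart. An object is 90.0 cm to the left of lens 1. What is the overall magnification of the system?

Lens 1: 1/d_i1 = 1/(39.7) − 1/(90.0) = 0.01408, so d_i1 = 71.03 cm; m₁ = −d_i1/d_o1 = -0.7892.
d_o2 = 98.5 − (71.03) = 27.47 cm.
Lens 2: 1/d_i2 = 1/(17.4) − 1/(27.47) = 0.02107, so d_i2 = 47.47 cm; m₂ = −d_i2/d_o2 = -1.728.
m = m₁·m₂ = (-0.7892)(-1.728) = +1.36.

m = +1.36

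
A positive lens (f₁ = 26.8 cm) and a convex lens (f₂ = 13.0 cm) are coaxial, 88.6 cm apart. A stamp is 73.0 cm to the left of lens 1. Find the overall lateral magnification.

m = +0.227

Lens 1: 1/d_i1 = 1/(26.8) − 1/(73.0) = 0.02361, so d_i1 = 42.35 cm; m₁ = −d_i1/d_o1 = -0.5801.
d_o2 = 88.6 − (42.35) = 46.25 cm.
Lens 2: 1/d_i2 = 1/(13.0) − 1/(46.25) = 0.05530, so d_i2 = 18.08 cm; m₂ = −d_i2/d_o2 = -0.3910.
m = m₁·m₂ = (-0.5801)(-0.3910) = +0.227.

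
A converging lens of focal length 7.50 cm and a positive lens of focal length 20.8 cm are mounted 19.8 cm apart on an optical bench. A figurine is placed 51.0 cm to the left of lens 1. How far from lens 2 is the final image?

Lens 1: 1/d_i1 = 1/f₁ − 1/d_o1 = 1/(7.50) − 1/(51.0) = 0.1137, so d_i1 = 8.793 cm.
The intermediate image is 8.793 cm to the right of lens 1, which is 19.8 − (8.793) = 11.01 cm to the left of lens 2, so d_o2 = +11.01 cm.
Lens 2: 1/d_i2 = 1/f₂ − 1/d_o2 = 1/(20.8) − 1/(11.01) = -0.04275, so d_i2 = -23.4 cm.
The final image is virtual, 23.4 cm to the left of lens 2 (overall magnification ≈ -0.37).

23.4 cm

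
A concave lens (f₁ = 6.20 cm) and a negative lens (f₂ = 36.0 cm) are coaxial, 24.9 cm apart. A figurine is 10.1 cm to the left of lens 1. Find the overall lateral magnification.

m = +0.212

f₁ = −6.20 cm (diverging).
Lens 1: 1/d_i1 = 1/(-6.20) − 1/(10.1) = -0.2603, so d_i1 = -3.842 cm; m₁ = −d_i1/d_o1 = +0.3804.
d_o2 = 24.9 − (-3.842) = 28.74 cm.
f₂ = −36.0 cm (diverging).
Lens 2: 1/d_i2 = 1/(-36.0) − 1/(28.74) = -0.06257, so d_i2 = -15.98 cm; m₂ = −d_i2/d_o2 = +0.5561.
m = m₁·m₂ = (+0.3804)(+0.5561) = +0.212.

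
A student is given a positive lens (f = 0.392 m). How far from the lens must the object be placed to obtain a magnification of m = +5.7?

0.323 m

m = −d_i/d_o ⇒ d_i = −m·d_o.
1/f = 1/d_o + 1/d_i = 1/d_o − 1/(m·d_o) = (1 − 1/m)/d_o, so d_o = f(1 − 1/m) = (0.3920)(1 − 1/(+5.7)) = 0.323 m.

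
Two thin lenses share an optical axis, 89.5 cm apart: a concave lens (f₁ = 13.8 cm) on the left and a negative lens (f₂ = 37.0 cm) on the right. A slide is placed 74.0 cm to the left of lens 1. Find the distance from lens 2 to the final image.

27.1 cm

Lens 1 is diverging, so f₁ = −13.8 cm.
Lens 1: 1/d_i1 = 1/f₁ − 1/d_o1 = 1/(-13.8) − 1/(74.0) = -0.08598, so d_i1 = -11.63 cm.
The intermediate image is 11.63 cm to the left of lens 1 (virtual), which is 89.5 − (-11.63) = 101.1 cm to the left of lens 2, so d_o2 = +101.1 cm.
Lens 2 is diverging, so f₂ = −37.0 cm.
Lens 2: 1/d_i2 = 1/f₂ − 1/d_o2 = 1/(-37.0) − 1/(101.1) = -0.03692, so d_i2 = -27.1 cm.
The final image is virtual, 27.1 cm to the left of lens 2 (overall magnification ≈ 0.042).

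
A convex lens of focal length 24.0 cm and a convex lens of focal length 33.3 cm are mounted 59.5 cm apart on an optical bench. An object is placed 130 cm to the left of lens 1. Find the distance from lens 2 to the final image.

Lens 1: 1/d_i1 = 1/f₁ − 1/d_o1 = 1/(24.0) − 1/(130) = 0.03397, so d_i1 = 29.43 cm.
The intermediate image is 29.43 cm to the right of lens 1, which is 59.5 − (29.43) = 30.07 cm to the left of lens 2, so d_o2 = +30.07 cm.
Lens 2: 1/d_i2 = 1/f₂ − 1/d_o2 = 1/(33.3) − 1/(30.07) = -0.003226, so d_i2 = -310 cm.
The final image is virtual, 310 cm to the left of lens 2 (overall magnification ≈ -2.3).

310 cm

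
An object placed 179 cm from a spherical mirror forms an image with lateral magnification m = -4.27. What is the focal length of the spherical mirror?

f = 145 cm (concave)

m = −d_i/d_o ⇒ d_i = −m·d_o = −(-4.27)·(179) = 764.3 cm.
1/f = 1/d_o + 1/d_i = 1/(179) + 1/(764.3) = 0.006895, so f = 145 cm.
Since f is positive, the spherical mirror is concave.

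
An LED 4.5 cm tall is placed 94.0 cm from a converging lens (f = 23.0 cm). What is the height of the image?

1/d_i = 1/f − 1/d_o = 1/(23.00) − 1/(94.0) = 0.03284, so d_i = 30.45 cm.
m = −d_i/d_o = -0.3239.
|h_i| = |m|·h_o = 0.3239 × 4.5 = 1.46 cm. The image is real, inverted and reduced, on the far side of the lens.

1.46 cm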